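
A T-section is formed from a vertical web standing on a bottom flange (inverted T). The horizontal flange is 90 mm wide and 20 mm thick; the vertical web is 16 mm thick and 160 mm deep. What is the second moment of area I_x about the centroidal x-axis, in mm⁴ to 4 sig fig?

Treat the section as a set of non-overlapping primitives; coordinates are from the bounding-box lower-left.
Flange: 90 × 20, A = 1 800 mm², y = 10 mm, Ī = 60 000 mm⁴.
Web: 16 × 160, A = 2 560 mm², y = 100 mm, Ī = 5 461 333 mm⁴.
Centroid: ȳ = ΣA·y / ΣA = 62.844 mm.
Transfer each piece to the centroidal x-axis using Ī + A·d² with d = y − 62.844:
  flange: d = -52.844 mm → contributes +5 086 486 mm⁴
  web: d = 37.156 mm → contributes +8 995 581 mm⁴
Total I = 14 082 067 mm⁴.

I_x ≈ 1.408 × 10⁷ mm⁴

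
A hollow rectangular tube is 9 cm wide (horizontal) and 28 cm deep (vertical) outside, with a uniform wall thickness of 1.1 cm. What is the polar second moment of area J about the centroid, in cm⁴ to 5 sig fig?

J ≈ 7757.3 cm⁴

Split into non-overlapping primitives; take the origin at the lower-left of the bounding box.
Outer rectangle: 9 × 28, A = 252 cm², y = 14 cm, Ī = 16 464 cm⁴.
Inner void (subtracted): 6.8 × 25.8, A = 175.44 cm², y = 14 cm, Ī = 9731.657 cm⁴.
By symmetry the centroid is at mid-height, ȳ = 14 cm.
All pieces are centred on the centroidal x-axis, so I = ΣĪ (holes subtracted) = 6732.343 cm⁴.
Repeating about the centroidal y-axis gives I_y = 1024.971 cm⁴.
Polar second moment: J = I_x + I_y = 7757.314 cm⁴.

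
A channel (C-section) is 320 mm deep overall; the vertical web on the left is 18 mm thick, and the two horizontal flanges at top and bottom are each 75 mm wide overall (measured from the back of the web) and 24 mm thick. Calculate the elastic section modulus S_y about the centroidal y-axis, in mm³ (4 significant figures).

Break the section into simple shapes (no overlaps), measuring from the bottom-left corner of the bounding box.
Web: 18 × 320, A = 5 760 mm², x = 9 mm, Ī = 155 520 mm⁴.
Top flange (beyond web): 57 × 24, A = 1 368 mm², x = 46.5 mm, Ī = 370 386 mm⁴.
Bottom flange (beyond web): 57 × 24, A = 1 368 mm², x = 46.5 mm, Ī = 370 386 mm⁴.
Centroid: x̄ = ΣA·x / ΣA = 21.0763 mm.
Transfer each piece to the centroidal y-axis using Ī + A·d² with d = x − 21.0763:
  web: d = -12.0763 mm → contributes +995 537 mm⁴
  top flange (beyond web): d = 25.4237 mm → contributes +1 254 615 mm⁴
  bottom flange (beyond web): d = 25.4237 mm → contributes +1 254 615 mm⁴
Total I = 3 504 767 mm⁴.
Extreme fibre distance c = 53.9237 mm; S = I/c = 64994.9 mm³.

S_y ≈ 6.499 × 10⁴ mm³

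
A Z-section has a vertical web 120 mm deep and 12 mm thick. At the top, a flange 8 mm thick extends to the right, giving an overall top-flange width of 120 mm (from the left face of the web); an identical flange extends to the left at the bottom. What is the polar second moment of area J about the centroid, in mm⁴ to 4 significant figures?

Split into non-overlapping primitives; take the origin at the lower-left of the bounding box.
Web: 12 × 120, A = 1 440 mm², y = 60 mm, Ī = 1 728 000 mm⁴.
Top flange (beyond web): 108 × 8, A = 864 mm², y = 116 mm, Ī = 4 608 mm⁴.
Bottom flange (beyond web): 108 × 8, A = 864 mm², y = 4 mm, Ī = 4 608 mm⁴.
Centroid: ȳ = ΣA·y / ΣA = 60 mm.
Transfer each piece to the centroidal x-axis using Ī + A·d² with d = y − 60:
  web: d = 0 mm → contributes +1 728 000 mm⁴
  top flange (beyond web): d = 56 mm → contributes +2 714 112 mm⁴
  bottom flange (beyond web): d = -56 mm → contributes +2 714 112 mm⁴
Total I = 7 156 224 mm⁴.
For the y-axis: x̄ = 114 mm.
Repeating about the centroidal y-axis gives I_y = 7 917 696 mm⁴.
Polar second moment: J = I_x + I_y = 15 073 920 mm⁴.

J ≈ 1.507 × 10⁷ mm⁴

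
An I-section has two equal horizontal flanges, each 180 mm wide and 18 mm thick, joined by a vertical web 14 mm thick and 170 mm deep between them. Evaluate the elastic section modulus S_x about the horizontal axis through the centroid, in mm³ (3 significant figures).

S_x ≈ 6.13 × 10⁵ mm³

Treat the section as a set of non-overlapping primitives; coordinates are from the bounding-box lower-left.
Bottom flange: 180 × 18, A = 3 240 mm², y = 9 mm, Ī = 87 480 mm⁴.
Web: 14 × 170, A = 2 380 mm², y = 103 mm, Ī = 5 731 833 mm⁴.
Top flange: 180 × 18, A = 3 240 mm², y = 197 mm, Ī = 87 480 mm⁴.
By symmetry the centroid is at mid-height, ȳ = 103 mm.
Transfer each piece to the horizontal axis through the centroid using Ī + A·d² with d = y − 103:
  bottom flange: d = -94 mm → contributes +28 716 120 mm⁴
  web: d = 0 mm → contributes +5 731 833 mm⁴
  top flange: d = 94 mm → contributes +28 716 120 mm⁴
Total I = 63 164 073 mm⁴.
Extreme fibre distance c = 103 mm; S = I/c = 613 243 mm³.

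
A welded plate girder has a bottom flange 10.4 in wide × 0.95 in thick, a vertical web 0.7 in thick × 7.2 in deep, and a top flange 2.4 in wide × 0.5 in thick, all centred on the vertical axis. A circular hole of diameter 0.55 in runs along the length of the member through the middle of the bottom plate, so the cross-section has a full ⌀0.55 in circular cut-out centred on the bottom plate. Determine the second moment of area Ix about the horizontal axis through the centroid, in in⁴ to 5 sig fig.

Decompose the section into non-overlapping parts with the origin at the bottom-left of its bounding rectangle.
Bottom plate: 10.4 × 0.95, A = 9.88 in², y = 0.475 in, Ī = 0.7430583 in⁴.
Web plate: 0.7 × 7.2, A = 5.04 in², y = 4.55 in, Ī = 21.7728 in⁴.
Top plate: 2.4 × 0.5, A = 1.2 in², y = 8.4 in, Ī = 0.025 in⁴.
Hole (subtracted): ⌀0.55, A = 0.2375829 in², y = 0.475 in, Ī = 0.004491803 in⁴.
Centroid: ȳ = ΣA·y / ΣA = 2.366903 in.
Transfer each piece to the horizontal axis through the centroid using Ī + A·d² with d = y − 2.366903:
  bottom plate: d = -1.891903 in → contributes +36.10653 in⁴
  web plate: d = 2.183097 in → contributes +45.79299 in⁴
  top plate: d = 6.033097 in → contributes +43.7029 in⁴
  hole: d = -1.891903 in → contributes −0.8548721 in⁴
Total I = 124.7476 in⁴.

Ix ≈ 124.75 in⁴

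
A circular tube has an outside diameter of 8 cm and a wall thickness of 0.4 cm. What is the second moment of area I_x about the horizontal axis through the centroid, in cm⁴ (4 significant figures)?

I_x ≈ 69.15 cm⁴

Treat the section as a set of non-overlapping primitives; coordinates are from the bounding-box lower-left.
Outer circle: ⌀8, A = 50.2655 cm², y = 4 cm, Ī = 201.062 cm⁴.
Bore (subtracted): ⌀7.2, A = 40.715 cm², y = 4 cm, Ī = 131.917 cm⁴.
By symmetry the centroid is at mid-height, ȳ = 4 cm.
All pieces are centred on the horizontal axis through the centroid, so I = ΣĪ (holes subtracted) = 69.1452 cm⁴.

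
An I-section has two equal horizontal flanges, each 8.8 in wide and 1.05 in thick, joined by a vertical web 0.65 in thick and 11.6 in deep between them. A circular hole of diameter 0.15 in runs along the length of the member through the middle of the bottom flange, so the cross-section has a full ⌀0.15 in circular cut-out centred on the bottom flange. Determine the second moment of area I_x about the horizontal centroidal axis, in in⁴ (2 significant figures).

I_x ≈ 820 in⁴

Break the section into simple shapes (no overlaps), measuring from the bottom-left corner of the bounding box.
Bottom flange: 8.8 × 1.05, A = 9.24 in², y = 0.525 in, Ī = 0.8489 in⁴.
Web: 0.65 × 11.6, A = 7.54 in², y = 6.85 in, Ī = 84.55 in⁴.
Top flange: 8.8 × 1.05, A = 9.24 in², y = 13.18 in, Ī = 0.8489 in⁴.
Hole (subtracted): ⌀0.15, A = 0.01767 in², y = 0.525 in, Ī = 0.00002485 in⁴.
Centroid: ȳ = ΣA·y / ΣA = 6.854 in.
Transfer each piece to the horizontal centroidal axis using Ī + A·d² with d = y − 6.854:
  bottom flange: d = -6.329 in → contributes +371 in⁴
  web: d = -0.004299 in → contributes +84.55 in⁴
  top flange: d = 6.321 in → contributes +370 in⁴
  hole: d = -6.329 in → contributes −0.7079 in⁴
Total I = 824.8 in⁴.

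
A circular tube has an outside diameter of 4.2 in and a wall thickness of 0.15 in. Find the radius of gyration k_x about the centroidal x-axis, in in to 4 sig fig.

k_x ≈ 1.433 in

Treat the section as a set of non-overlapping primitives; coordinates are from the bounding-box lower-left.
Outer circle: ⌀4.2, A = 13.8544 in², y = 2.1 in, Ī = 15.2745 in⁴.
Bore (subtracted): ⌀3.9, A = 11.9459 in², y = 2.1 in, Ī = 11.3561 in⁴.
By symmetry the centroid is at mid-height, ȳ = 2.1 in.
All pieces are centred on the centroidal x-axis, so I = ΣĪ (holes subtracted) = 3.91843 in⁴.
Radius of gyration: k = √(I/A) = √(3.91843 / 1.90852) = 1.43287 in.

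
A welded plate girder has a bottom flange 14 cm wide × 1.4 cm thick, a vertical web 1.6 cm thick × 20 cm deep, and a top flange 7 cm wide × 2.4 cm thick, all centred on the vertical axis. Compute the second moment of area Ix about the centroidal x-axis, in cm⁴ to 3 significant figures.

Split into non-overlapping primitives; take the origin at the lower-left of the bounding box.
Bottom plate: 14 × 1.4, A = 19.6 cm², y = 0.7 cm, Ī = 3.2013 cm⁴.
Web plate: 1.6 × 20, A = 32 cm², y = 11.4 cm, Ī = 1066.7 cm⁴.
Top plate: 7 × 2.4, A = 16.8 cm², y = 22.6 cm, Ī = 8.064 cm⁴.
Centroid: ȳ = ΣA·y / ΣA = 11.085 cm.
Transfer each piece to the centroidal x-axis using Ī + A·d² with d = y − 11.085:
  bottom plate: d = -10.385 cm → contributes +2116.9 cm⁴
  web plate: d = 0.3152 cm → contributes +1069.8 cm⁴
  top plate: d = 11.515 cm → contributes +2235.7 cm⁴
Total I = 5422.5 cm⁴.

Ix ≈ 5420 cm⁴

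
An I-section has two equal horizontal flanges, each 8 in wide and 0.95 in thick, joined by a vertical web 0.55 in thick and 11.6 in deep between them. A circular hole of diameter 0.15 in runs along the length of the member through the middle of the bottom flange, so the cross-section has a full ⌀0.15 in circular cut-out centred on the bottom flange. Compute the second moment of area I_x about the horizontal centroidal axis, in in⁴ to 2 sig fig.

I_x ≈ 670 in⁴

Split into non-overlapping primitives; take the origin at the lower-left of the bounding box.
Bottom flange: 8 × 0.95, A = 7.6 in², y = 0.475 in, Ī = 0.5716 in⁴.
Web: 0.55 × 11.6, A = 6.38 in², y = 6.75 in, Ī = 71.54 in⁴.
Top flange: 8 × 0.95, A = 7.6 in², y = 13.03 in, Ī = 0.5716 in⁴.
Hole (subtracted): ⌀0.15, A = 0.01767 in², y = 0.475 in, Ī = 0.00002485 in⁴.
Centroid: ȳ = ΣA·y / ΣA = 6.755 in.
Transfer each piece to the horizontal centroidal axis using Ī + A·d² with d = y − 6.755:
  bottom flange: d = -6.28 in → contributes +300.3 in⁴
  web: d = -0.005143 in → contributes +71.54 in⁴
  top flange: d = 6.27 in → contributes +299.3 in⁴
  hole: d = -6.28 in → contributes −0.697 in⁴
Total I = 670.5 in⁴.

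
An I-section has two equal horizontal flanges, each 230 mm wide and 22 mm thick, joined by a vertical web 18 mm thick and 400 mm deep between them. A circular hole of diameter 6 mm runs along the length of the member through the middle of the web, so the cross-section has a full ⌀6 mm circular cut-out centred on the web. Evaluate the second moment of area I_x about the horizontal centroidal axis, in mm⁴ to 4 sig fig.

I_x ≈ 5.470 × 10⁸ mm⁴

Decompose the section into non-overlapping parts with the origin at the bottom-left of its bounding rectangle.
Bottom flange: 230 × 22, A = 5 060 mm², y = 11 mm, Ī = 204 087 mm⁴.
Web: 18 × 400, A = 7 200 mm², y = 222 mm, Ī = 96 000 000 mm⁴.
Top flange: 230 × 22, A = 5 060 mm², y = 433 mm, Ī = 204 087 mm⁴.
Hole (subtracted): ⌀6, A = 28.2743 mm², y = 222 mm, Ī = 63.6173 mm⁴.
By symmetry the centroid is at mid-height, ȳ = 222 mm.
Transfer each piece to the horizontal centroidal axis using Ī + A·d² with d = y − 222:
  bottom flange: d = -211 mm → contributes +225 480 347 mm⁴
  web: d = 0 mm → contributes +96 000 000 mm⁴
  top flange: d = 211 mm → contributes +225 480 347 mm⁴
  hole: d = 0 mm → contributes −63.6173 mm⁴
Total I = 546 960 630 mm⁴.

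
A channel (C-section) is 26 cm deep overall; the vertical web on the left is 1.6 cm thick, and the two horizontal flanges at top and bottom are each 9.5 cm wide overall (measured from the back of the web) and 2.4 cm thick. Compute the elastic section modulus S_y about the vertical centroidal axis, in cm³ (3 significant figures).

Split into non-overlapping primitives; take the origin at the lower-left of the bounding box.
Web: 1.6 × 26, A = 41.6 cm², x = 0.8 cm, Ī = 8.8747 cm⁴.
Top flange (beyond web): 7.9 × 2.4, A = 18.96 cm², x = 5.55 cm, Ī = 98.608 cm⁴.
Bottom flange (beyond web): 7.9 × 2.4, A = 18.96 cm², x = 5.55 cm, Ī = 98.608 cm⁴.
Centroid: x̄ = ΣA·x / ΣA = 3.0651 cm.
Transfer each piece to the vertical centroidal axis using Ī + A·d² with d = x − 3.0651:
  web: d = -2.2651 cm → contributes +222.31 cm⁴
  top flange (beyond web): d = 2.4849 cm → contributes +215.68 cm⁴
  bottom flange (beyond web): d = 2.4849 cm → contributes +215.68 cm⁴
Total I = 653.67 cm⁴.
Extreme fibre distance c = 6.4349 cm; S = I/c = 101.58 cm³.

S_y ≈ 102 cm³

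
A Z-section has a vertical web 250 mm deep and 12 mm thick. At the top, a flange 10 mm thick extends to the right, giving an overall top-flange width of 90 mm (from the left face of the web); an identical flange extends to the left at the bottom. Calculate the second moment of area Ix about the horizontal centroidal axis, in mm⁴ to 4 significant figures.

Ix ≈ 3.810 × 10⁷ mm⁴

Decompose the section into non-overlapping parts with the origin at the bottom-left of its bounding rectangle.
Web: 12 × 250, A = 3 000 mm², y = 125 mm, Ī = 15 625 000 mm⁴.
Top flange (beyond web): 78 × 10, A = 780 mm², y = 245 mm, Ī = 6 500 mm⁴.
Bottom flange (beyond web): 78 × 10, A = 780 mm², y = 5 mm, Ī = 6 500 mm⁴.
Centroid: ȳ = ΣA·y / ΣA = 125 mm.
Transfer each piece to the horizontal centroidal axis using Ī + A·d² with d = y − 125:
  web: d = 0 mm → contributes +15 625 000 mm⁴
  top flange (beyond web): d = 120 mm → contributes +11 238 500 mm⁴
  bottom flange (beyond web): d = -120 mm → contributes +11 238 500 mm⁴
Total I = 38 102 000 mm⁴.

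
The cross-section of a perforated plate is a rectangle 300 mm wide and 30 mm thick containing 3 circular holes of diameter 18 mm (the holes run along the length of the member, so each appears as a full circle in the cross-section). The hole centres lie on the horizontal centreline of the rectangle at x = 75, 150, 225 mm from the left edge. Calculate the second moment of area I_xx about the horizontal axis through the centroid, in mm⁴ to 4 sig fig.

I_xx ≈ 6.595 × 10⁵ mm⁴

Treat the section as a set of non-overlapping primitives; coordinates are from the bounding-box lower-left.
Plate: 300 × 30, A = 9 000 mm², y = 15 mm, Ī = 675 000 mm⁴.
Hole 1 (subtracted): ⌀18, A = 254.469 mm², y = 15 mm, Ī = 5 153 mm⁴.
Hole 2 (subtracted): ⌀18, A = 254.469 mm², y = 15 mm, Ī = 5 153 mm⁴.
Hole 3 (subtracted): ⌀18, A = 254.469 mm², y = 15 mm, Ī = 5 153 mm⁴.
By symmetry the centroid is at mid-height, ȳ = 15 mm.
All pieces are centred on the horizontal axis through the centroid, so I = ΣĪ (holes subtracted) = 659 541 mm⁴.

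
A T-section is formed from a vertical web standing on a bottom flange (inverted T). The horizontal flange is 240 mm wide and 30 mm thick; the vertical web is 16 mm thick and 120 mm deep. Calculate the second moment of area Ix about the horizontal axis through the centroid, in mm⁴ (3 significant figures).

Treat the section as a set of non-overlapping primitives; coordinates are from the bounding-box lower-left.
Flange: 240 × 30, A = 7 200 mm², y = 15 mm, Ī = 540 000 mm⁴.
Web: 16 × 120, A = 1 920 mm², y = 90 mm, Ī = 2 304 000 mm⁴.
Centroid: ȳ = ΣA·y / ΣA = 30.789 mm.
Transfer each piece to the horizontal axis through the centroid using Ī + A·d² with d = y − 30.789:
  flange: d = -15.789 mm → contributes +2 335 014 mm⁴
  web: d = 59.211 mm → contributes +9 035 302 mm⁴
Total I = 11 370 316 mm⁴.

Ix ≈ 1.14 × 10⁷ mm⁴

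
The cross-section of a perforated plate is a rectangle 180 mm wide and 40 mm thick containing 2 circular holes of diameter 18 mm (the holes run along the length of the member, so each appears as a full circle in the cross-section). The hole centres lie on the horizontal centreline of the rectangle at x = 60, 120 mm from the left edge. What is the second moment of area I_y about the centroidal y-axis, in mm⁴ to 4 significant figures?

Treat the section as a set of non-overlapping primitives; coordinates are from the bounding-box lower-left.
Plate: 180 × 40, A = 7 200 mm², x = 90 mm, Ī = 19 440 000 mm⁴.
Hole 1 (subtracted): ⌀18, A = 254.469 mm², x = 60 mm, Ī = 5 153 mm⁴.
Hole 2 (subtracted): ⌀18, A = 254.469 mm², x = 120 mm, Ī = 5 153 mm⁴.
By symmetry the centroid is at mid-width, x̄ = 90 mm.
Transfer each piece to the centroidal y-axis using Ī + A·d² with d = x − 90:
  plate: d = 0 mm → contributes +19 440 000 mm⁴
  hole 1: d = -30 mm → contributes −234 175 mm⁴
  hole 2: d = 30 mm → contributes −234 175 mm⁴
Total I = 18 971 650 mm⁴.

I_y ≈ 1.897 × 10⁷ mm⁴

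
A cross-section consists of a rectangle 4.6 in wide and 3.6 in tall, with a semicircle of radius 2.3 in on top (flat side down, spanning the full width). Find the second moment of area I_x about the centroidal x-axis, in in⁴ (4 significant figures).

Split into non-overlapping primitives; take the origin at the lower-left of the bounding box.
Rectangular body: 4.6 × 3.6, A = 16.56 in², y = 1.8 in, Ī = 17.8848 in⁴.
Semicircular cap: semicircle r = 2.3, A = 8.30951 in², y = 4.57615 in, Ī = 3.07145 in⁴.
Centroid: ȳ = ΣA·y / ΣA = 2.72758 in.
Transfer each piece to the centroidal x-axis using Ī + A·d² with d = y − 2.72758:
  rectangular body: d = -0.92758 in → contributes +32.1331 in⁴
  semicircular cap: d = 1.84857 in → contributes +31.4668 in⁴
Total I = 63.5999 in⁴.

I_x ≈ 63.60 in⁴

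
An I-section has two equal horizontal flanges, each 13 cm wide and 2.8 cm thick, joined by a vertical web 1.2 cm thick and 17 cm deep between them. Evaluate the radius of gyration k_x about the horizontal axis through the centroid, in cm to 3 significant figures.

Treat the section as a set of non-overlapping primitives; coordinates are from the bounding-box lower-left.
Bottom flange: 13 × 2.8, A = 36.4 cm², y = 1.4 cm, Ī = 23.781 cm⁴.
Web: 1.2 × 17, A = 20.4 cm², y = 11.3 cm, Ī = 491.3 cm⁴.
Top flange: 13 × 2.8, A = 36.4 cm², y = 21.2 cm, Ī = 23.781 cm⁴.
By symmetry the centroid is at mid-height, ȳ = 11.3 cm.
Transfer each piece to the horizontal axis through the centroid using Ī + A·d² with d = y − 11.3:
  bottom flange: d = -9.9 cm → contributes +3591.3 cm⁴
  web: d = 0 cm → contributes +491.3 cm⁴
  top flange: d = 9.9 cm → contributes +3591.3 cm⁴
Total I = 7 674 cm⁴.
Radius of gyration: k = √(I/A) = √(7 674 / 93.2) = 9.0741 cm.

k_x ≈ 9.07 cm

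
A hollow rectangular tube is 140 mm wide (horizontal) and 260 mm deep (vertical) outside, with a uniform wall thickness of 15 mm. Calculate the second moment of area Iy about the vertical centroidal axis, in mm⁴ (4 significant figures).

Decompose the section into non-overlapping parts with the origin at the bottom-left of its bounding rectangle.
Outer rectangle: 140 × 260, A = 36 400 mm², x = 70 mm, Ī = 59 453 333 mm⁴.
Inner void (subtracted): 110 × 230, A = 25 300 mm², x = 70 mm, Ī = 25 510 833 mm⁴.
By symmetry the centroid is at mid-width, x̄ = 70 mm.
All pieces are centred on the vertical centroidal axis, so I = ΣĪ (holes subtracted) = 33 942 500 mm⁴.

Iy ≈ 3.394 × 10⁷ mm⁴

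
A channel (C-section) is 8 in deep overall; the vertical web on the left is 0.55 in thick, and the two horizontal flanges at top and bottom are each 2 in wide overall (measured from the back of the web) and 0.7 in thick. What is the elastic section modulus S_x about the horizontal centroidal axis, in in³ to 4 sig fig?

Treat the section as a set of non-overlapping primitives; coordinates are from the bounding-box lower-left.
Web: 0.55 × 8, A = 4.4 in², y = 4 in, Ī = 23.4667 in⁴.
Top flange (beyond web): 1.45 × 0.7, A = 1.015 in², y = 7.65 in, Ī = 0.0414458 in⁴.
Bottom flange (beyond web): 1.45 × 0.7, A = 1.015 in², y = 0.35 in, Ī = 0.0414458 in⁴.
By symmetry the centroid is at mid-height, ȳ = 4 in.
Transfer each piece to the horizontal centroidal axis using Ī + A·d² with d = y − 4:
  web: d = 0 in → contributes +23.4667 in⁴
  top flange (beyond web): d = 3.65 in → contributes +13.5638 in⁴
  bottom flange (beyond web): d = -3.65 in → contributes +13.5638 in⁴
Total I = 50.5942 in⁴.
Extreme fibre distance c = 4 in; S = I/c = 12.6486 in³.

S_x ≈ 12.65 in³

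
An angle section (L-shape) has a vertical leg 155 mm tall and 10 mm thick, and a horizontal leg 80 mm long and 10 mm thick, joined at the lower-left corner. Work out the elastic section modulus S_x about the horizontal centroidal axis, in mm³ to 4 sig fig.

S_x ≈ 5.641 × 10⁴ mm³

Break the section into simple shapes (no overlaps), measuring from the bottom-left corner of the bounding box.
Vertical leg: 10 × 155, A = 1 550 mm², y = 77.5 mm, Ī = 3 103 229 mm⁴.
Horizontal leg (remainder): 70 × 10, A = 700 mm², y = 5 mm, Ī = 5833.33 mm⁴.
Centroid: ȳ = ΣA·y / ΣA = 54.9444 mm.
Transfer each piece to the horizontal centroidal axis using Ī + A·d² with d = y − 54.9444:
  vertical leg: d = 22.5556 mm → contributes +3 891 796 mm⁴
  horizontal leg (remainder): d = -49.9444 mm → contributes +1 751 947 mm⁴
Total I = 5 643 743 mm⁴.
Extreme fibre distance c = 100.056 mm; S = I/c = 56406.1 mm³.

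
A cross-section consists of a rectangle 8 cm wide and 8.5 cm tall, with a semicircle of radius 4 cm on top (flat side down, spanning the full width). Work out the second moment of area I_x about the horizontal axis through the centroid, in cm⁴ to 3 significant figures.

I_x ≈ 1090 cm⁴

Decompose the section into non-overlapping parts with the origin at the bottom-left of its bounding rectangle.
Rectangular body: 8 × 8.5, A = 68 cm², y = 4.25 cm, Ī = 409.42 cm⁴.
Semicircular cap: semicircle r = 4, A = 25.133 cm², y = 10.198 cm, Ī = 28.098 cm⁴.
Centroid: ȳ = ΣA·y / ΣA = 5.855 cm.
Transfer each piece to the horizontal axis through the centroid using Ī + A·d² with d = y − 5.855:
  rectangular body: d = -1.605 cm → contributes +584.59 cm⁴
  semicircular cap: d = 4.3426 cm → contributes +502.06 cm⁴
Total I = 1086.7 cm⁴.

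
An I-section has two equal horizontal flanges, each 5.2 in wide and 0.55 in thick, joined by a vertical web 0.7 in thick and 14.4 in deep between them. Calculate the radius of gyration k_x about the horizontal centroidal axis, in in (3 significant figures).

Break the section into simple shapes (no overlaps), measuring from the bottom-left corner of the bounding box.
Bottom flange: 5.2 × 0.55, A = 2.86 in², y = 0.275 in, Ī = 0.072096 in⁴.
Web: 0.7 × 14.4, A = 10.08 in², y = 7.75 in, Ī = 174.18 in⁴.
Top flange: 5.2 × 0.55, A = 2.86 in², y = 15.225 in, Ī = 0.072096 in⁴.
By symmetry the centroid is at mid-height, ȳ = 7.75 in.
Transfer each piece to the horizontal centroidal axis using Ī + A·d² with d = y − 7.75:
  bottom flange: d = -7.475 in → contributes +159.88 in⁴
  web: d = 0 in → contributes +174.18 in⁴
  top flange: d = 7.475 in → contributes +159.88 in⁴
Total I = 493.94 in⁴.
Radius of gyration: k = √(I/A) = √(493.94 / 15.8) = 5.5912 in.

k_x ≈ 5.59 in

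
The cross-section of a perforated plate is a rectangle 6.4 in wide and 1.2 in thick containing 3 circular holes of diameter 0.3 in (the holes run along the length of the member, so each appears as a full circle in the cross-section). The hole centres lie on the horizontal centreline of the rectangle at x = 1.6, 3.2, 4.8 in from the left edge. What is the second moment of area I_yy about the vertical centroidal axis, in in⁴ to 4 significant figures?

Break the section into simple shapes (no overlaps), measuring from the bottom-left corner of the bounding box.
Plate: 6.4 × 1.2, A = 7.68 in², x = 3.2 in, Ī = 26.2144 in⁴.
Hole 1 (subtracted): ⌀0.3, A = 0.0706858 in², x = 1.6 in, Ī = 0.000397608 in⁴.
Hole 2 (subtracted): ⌀0.3, A = 0.0706858 in², x = 3.2 in, Ī = 0.000397608 in⁴.
Hole 3 (subtracted): ⌀0.3, A = 0.0706858 in², x = 4.8 in, Ī = 0.000397608 in⁴.
By symmetry the centroid is at mid-width, x̄ = 3.2 in.
Transfer each piece to the vertical centroidal axis using Ī + A·d² with d = x − 3.2:
  plate: d = 0 in → contributes +26.2144 in⁴
  hole 1: d = -1.6 in → contributes −0.181353 in⁴
  hole 2: d = 0 in → contributes −0.000397608 in⁴
  hole 3: d = 1.6 in → contributes −0.181353 in⁴
Total I = 25.8513 in⁴.

I_yy ≈ 25.85 in⁴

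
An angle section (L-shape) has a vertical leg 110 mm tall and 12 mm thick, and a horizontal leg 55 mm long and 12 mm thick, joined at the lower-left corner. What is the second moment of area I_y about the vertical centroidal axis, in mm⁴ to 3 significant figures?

Decompose the section into non-overlapping parts with the origin at the bottom-left of its bounding rectangle.
Vertical leg: 12 × 110, A = 1 320 mm², x = 6 mm, Ī = 15 840 mm⁴.
Horizontal leg (remainder): 43 × 12, A = 516 mm², x = 33.5 mm, Ī = 79 507 mm⁴.
Centroid: x̄ = ΣA·x / ΣA = 13.729 mm.
Transfer each piece to the vertical centroidal axis using Ī + A·d² with d = x − 13.729:
  vertical leg: d = -7.7288 mm → contributes +94 688 mm⁴
  horizontal leg (remainder): d = 19.771 mm → contributes +281 212 mm⁴
Total I = 375 901 mm⁴.

I_y ≈ 3.76 × 10⁵ mm⁴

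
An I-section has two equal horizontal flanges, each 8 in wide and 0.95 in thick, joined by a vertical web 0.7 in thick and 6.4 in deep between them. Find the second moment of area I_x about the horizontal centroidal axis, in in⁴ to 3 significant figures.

I_x ≈ 222 in⁴

Treat the section as a set of non-overlapping primitives; coordinates are from the bounding-box lower-left.
Bottom flange: 8 × 0.95, A = 7.6 in², y = 0.475 in, Ī = 0.57158 in⁴.
Web: 0.7 × 6.4, A = 4.48 in², y = 4.15 in, Ī = 15.292 in⁴.
Top flange: 8 × 0.95, A = 7.6 in², y = 7.825 in, Ī = 0.57158 in⁴.
By symmetry the centroid is at mid-height, ȳ = 4.15 in.
Transfer each piece to the horizontal centroidal axis using Ī + A·d² with d = y − 4.15:
  bottom flange: d = -3.675 in → contributes +103.21 in⁴
  web: d = 0 in → contributes +15.292 in⁴
  top flange: d = 3.675 in → contributes +103.21 in⁴
Total I = 221.72 in⁴.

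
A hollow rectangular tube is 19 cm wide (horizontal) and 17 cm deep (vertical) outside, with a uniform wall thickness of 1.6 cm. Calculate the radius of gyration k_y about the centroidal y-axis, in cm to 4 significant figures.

k_y ≈ 7.026 cm

Decompose the section into non-overlapping parts with the origin at the bottom-left of its bounding rectangle.
Outer rectangle: 19 × 17, A = 323 cm², x = 9.5 cm, Ī = 9716.92 cm⁴.
Inner void (subtracted): 15.8 × 13.8, A = 218.04 cm², x = 9.5 cm, Ī = 4535.96 cm⁴.
By symmetry the centroid is at mid-width, x̄ = 9.5 cm.
All pieces are centred on the centroidal y-axis, so I = ΣĪ (holes subtracted) = 5180.96 cm⁴.
Radius of gyration: k = √(I/A) = √(5180.96 / 104.96) = 7.02576 cm.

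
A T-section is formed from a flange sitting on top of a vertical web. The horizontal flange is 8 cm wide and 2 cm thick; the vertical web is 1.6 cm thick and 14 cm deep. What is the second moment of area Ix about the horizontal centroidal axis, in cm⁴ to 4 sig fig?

Ix ≈ 968.5 cm⁴

Break the section into simple shapes (no overlaps), measuring from the bottom-left corner of the bounding box.
Flange: 8 × 2, A = 16 cm², y = 15 cm, Ī = 5.33333 cm⁴.
Web: 1.6 × 14, A = 22.4 cm², y = 7 cm, Ī = 365.867 cm⁴.
Centroid: ȳ = ΣA·y / ΣA = 10.3333 cm.
Transfer each piece to the horizontal centroidal axis using Ī + A·d² with d = y − 10.3333:
  flange: d = 4.66667 cm → contributes +353.778 cm⁴
  web: d = -3.33333 cm → contributes +614.756 cm⁴
Total I = 968.533 cm⁴.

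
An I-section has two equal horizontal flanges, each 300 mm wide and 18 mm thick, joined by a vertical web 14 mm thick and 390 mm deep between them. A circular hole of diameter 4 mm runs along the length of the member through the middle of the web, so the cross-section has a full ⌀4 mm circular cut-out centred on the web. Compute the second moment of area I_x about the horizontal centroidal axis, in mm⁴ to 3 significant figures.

I_x ≈ 5.19 × 10⁸ mm⁴

Decompose the section into non-overlapping parts with the origin at the bottom-left of its bounding rectangle.
Bottom flange: 300 × 18, A = 5 400 mm², y = 9 mm, Ī = 145 800 mm⁴.
Web: 14 × 390, A = 5 460 mm², y = 213 mm, Ī = 69 205 500 mm⁴.
Top flange: 300 × 18, A = 5 400 mm², y = 417 mm, Ī = 145 800 mm⁴.
Hole (subtracted): ⌀4, A = 12.566 mm², y = 213 mm, Ī = 12.566 mm⁴.
By symmetry the centroid is at mid-height, ȳ = 213 mm.
Transfer each piece to the horizontal centroidal axis using Ī + A·d² with d = y − 213:
  bottom flange: d = -204 mm → contributes +224 872 200 mm⁴
  web: d = 0 mm → contributes +69 205 500 mm⁴
  top flange: d = 204 mm → contributes +224 872 200 mm⁴
  hole: d = 0 mm → contributes −12.566 mm⁴
Total I = 518 949 887 mm⁴.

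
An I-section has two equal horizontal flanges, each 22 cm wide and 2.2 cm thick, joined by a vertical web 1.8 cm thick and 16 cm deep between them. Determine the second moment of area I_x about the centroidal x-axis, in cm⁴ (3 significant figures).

I_x ≈ 8670 cm⁴

Treat the section as a set of non-overlapping primitives; coordinates are from the bounding-box lower-left.
Bottom flange: 22 × 2.2, A = 48.4 cm², y = 1.1 cm, Ī = 19.521 cm⁴.
Web: 1.8 × 16, A = 28.8 cm², y = 10.2 cm, Ī = 614.4 cm⁴.
Top flange: 22 × 2.2, A = 48.4 cm², y = 19.3 cm, Ī = 19.521 cm⁴.
By symmetry the centroid is at mid-height, ȳ = 10.2 cm.
Transfer each piece to the centroidal x-axis using Ī + A·d² with d = y − 10.2:
  bottom flange: d = -9.1 cm → contributes +4027.5 cm⁴
  web: d = 0 cm → contributes +614.4 cm⁴
  top flange: d = 9.1 cm → contributes +4027.5 cm⁴
Total I = 8669.5 cm⁴.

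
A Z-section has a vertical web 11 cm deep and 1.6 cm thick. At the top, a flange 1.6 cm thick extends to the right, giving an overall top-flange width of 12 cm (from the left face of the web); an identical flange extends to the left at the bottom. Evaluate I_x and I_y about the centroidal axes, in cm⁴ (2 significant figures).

I_x ≈ 920 cm⁴, I_y ≈ 1500 cm⁴

Treat the section as a set of non-overlapping primitives; coordinates are from the bounding-box lower-left.
Web: 1.6 × 11, A = 17.6 cm², y = 5.5 cm, Ī = 177.5 cm⁴.
Top flange (beyond web): 10.4 × 1.6, A = 16.64 cm², y = 10.2 cm, Ī = 3.55 cm⁴.
Bottom flange (beyond web): 10.4 × 1.6, A = 16.64 cm², y = 0.8 cm, Ī = 3.55 cm⁴.
Centroid: ȳ = ΣA·y / ΣA = 5.5 cm.
Transfer each piece to the centroidal x-axis using Ī + A·d² with d = y − 5.5:
  web: d = 0 cm → contributes +177.5 cm⁴
  top flange (beyond web): d = 4.7 cm → contributes +371.1 cm⁴
  bottom flange (beyond web): d = -4.7 cm → contributes +371.1 cm⁴
Total I = 919.7 cm⁴.
For the y-axis: x̄ = 11.2 cm.
Repeating about the centroidal y-axis gives I_y = 1 502 cm⁴.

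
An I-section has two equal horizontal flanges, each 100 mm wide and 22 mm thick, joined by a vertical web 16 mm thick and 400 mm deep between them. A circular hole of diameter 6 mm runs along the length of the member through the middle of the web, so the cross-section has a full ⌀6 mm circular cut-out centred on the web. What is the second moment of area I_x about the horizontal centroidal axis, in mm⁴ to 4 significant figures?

Decompose the section into non-overlapping parts with the origin at the bottom-left of its bounding rectangle.
Bottom flange: 100 × 22, A = 2 200 mm², y = 11 mm, Ī = 88733.3 mm⁴.
Web: 16 × 400, A = 6 400 mm², y = 222 mm, Ī = 85 333 333 mm⁴.
Top flange: 100 × 22, A = 2 200 mm², y = 433 mm, Ī = 88733.3 mm⁴.
Hole (subtracted): ⌀6, A = 28.2743 mm², y = 222 mm, Ī = 63.6173 mm⁴.
By symmetry the centroid is at mid-height, ȳ = 222 mm.
Transfer each piece to the horizontal centroidal axis using Ī + A·d² with d = y − 222:
  bottom flange: d = -211 mm → contributes +98 034 933 mm⁴
  web: d = 0 mm → contributes +85 333 333 mm⁴
  top flange: d = 211 mm → contributes +98 034 933 mm⁴
  hole: d = 0 mm → contributes −63.6173 mm⁴
Total I = 281 403 136 mm⁴.

I_x ≈ 2.814 × 10⁸ mm⁴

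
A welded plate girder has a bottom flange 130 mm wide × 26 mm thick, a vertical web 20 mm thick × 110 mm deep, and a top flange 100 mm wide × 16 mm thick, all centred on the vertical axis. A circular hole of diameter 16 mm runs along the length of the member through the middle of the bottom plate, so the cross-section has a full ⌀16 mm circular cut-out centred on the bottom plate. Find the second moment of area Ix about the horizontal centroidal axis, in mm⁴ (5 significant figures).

Split into non-overlapping primitives; take the origin at the lower-left of the bounding box.
Bottom plate: 130 × 26, A = 3 380 mm², y = 13 mm, Ī = 190406.7 mm⁴.
Web plate: 20 × 110, A = 2 200 mm², y = 81 mm, Ī = 2 218 333 mm⁴.
Top plate: 100 × 16, A = 1 600 mm², y = 144 mm, Ī = 34133.33 mm⁴.
Hole (subtracted): ⌀16, A = 201.0619 mm², y = 13 mm, Ī = 3216.991 mm⁴.
Centroid: ȳ = ΣA·y / ΣA = 64.46915 mm.
Transfer each piece to the horizontal centroidal axis using Ī + A·d² with d = y − 64.46915:
  bottom plate: d = -51.46915 mm → contributes +9 144 274 mm⁴
  web plate: d = 16.53085 mm → contributes +2 819 525 mm⁴
  top plate: d = 79.53085 mm → contributes +10 154 383 mm⁴
  hole: d = -51.46915 mm → contributes −535844.8 mm⁴
Total I = 21 582 338 mm⁴.

Ix ≈ 2.1582 × 10⁷ mm⁴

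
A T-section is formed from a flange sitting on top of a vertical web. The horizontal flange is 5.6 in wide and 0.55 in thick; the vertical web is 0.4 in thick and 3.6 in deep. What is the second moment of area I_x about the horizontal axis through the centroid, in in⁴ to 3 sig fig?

I_x ≈ 5.86 in⁴

Treat the section as a set of non-overlapping primitives; coordinates are from the bounding-box lower-left.
Flange: 5.6 × 0.55, A = 3.08 in², y = 3.875 in, Ī = 0.077642 in⁴.
Web: 0.4 × 3.6, A = 1.44 in², y = 1.8 in, Ī = 1.5552 in⁴.
Centroid: ȳ = ΣA·y / ΣA = 3.2139 in.
Transfer each piece to the horizontal axis through the centroid using Ī + A·d² with d = y − 3.2139:
  flange: d = 0.66106 in → contributes +1.4236 in⁴
  web: d = -1.4139 in → contributes +4.4341 in⁴
Total I = 5.8577 in⁴.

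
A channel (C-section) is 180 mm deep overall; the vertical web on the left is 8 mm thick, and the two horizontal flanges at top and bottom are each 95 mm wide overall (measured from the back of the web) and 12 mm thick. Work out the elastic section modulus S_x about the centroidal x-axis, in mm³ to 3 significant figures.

S_x ≈ 2.07 × 10⁵ mm³

Decompose the section into non-overlapping parts with the origin at the bottom-left of its bounding rectangle.
Web: 8 × 180, A = 1 440 mm², y = 90 mm, Ī = 3 888 000 mm⁴.
Top flange (beyond web): 87 × 12, A = 1 044 mm², y = 174 mm, Ī = 12 528 mm⁴.
Bottom flange (beyond web): 87 × 12, A = 1 044 mm², y = 6 mm, Ī = 12 528 mm⁴.
By symmetry the centroid is at mid-height, ȳ = 90 mm.
Transfer each piece to the centroidal x-axis using Ī + A·d² with d = y − 90:
  web: d = 0 mm → contributes +3 888 000 mm⁴
  top flange (beyond web): d = 84 mm → contributes +7 378 992 mm⁴
  bottom flange (beyond web): d = -84 mm → contributes +7 378 992 mm⁴
Total I = 18 645 984 mm⁴.
Extreme fibre distance c = 90 mm; S = I/c = 207 178 mm³.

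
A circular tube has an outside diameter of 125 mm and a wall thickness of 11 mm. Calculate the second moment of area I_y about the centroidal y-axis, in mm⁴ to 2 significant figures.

I_y ≈ 6.5 × 10⁶ mm⁴

Decompose the section into non-overlapping parts with the origin at the bottom-left of its bounding rectangle.
Outer circle: ⌀125, A = 12 272 mm², x = 62.5 mm, Ī = 11 984 225 mm⁴.
Bore (subtracted): ⌀103, A = 8 332 mm², x = 62.5 mm, Ī = 5 524 828 mm⁴.
By symmetry the centroid is at mid-width, x̄ = 62.5 mm.
All pieces are centred on the centroidal y-axis, so I = ΣĪ (holes subtracted) = 6 459 396 mm⁴.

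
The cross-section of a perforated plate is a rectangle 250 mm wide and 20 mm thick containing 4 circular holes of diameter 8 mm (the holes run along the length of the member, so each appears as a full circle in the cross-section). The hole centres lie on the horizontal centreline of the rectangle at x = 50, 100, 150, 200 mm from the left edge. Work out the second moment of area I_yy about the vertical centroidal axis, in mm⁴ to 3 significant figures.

Decompose the section into non-overlapping parts with the origin at the bottom-left of its bounding rectangle.
Plate: 250 × 20, A = 5 000 mm², x = 125 mm, Ī = 26 041 667 mm⁴.
Hole 1 (subtracted): ⌀8, A = 50.265 mm², x = 50 mm, Ī = 201.06 mm⁴.
Hole 2 (subtracted): ⌀8, A = 50.265 mm², x = 100 mm, Ī = 201.06 mm⁴.
Hole 3 (subtracted): ⌀8, A = 50.265 mm², x = 150 mm, Ī = 201.06 mm⁴.
Hole 4 (subtracted): ⌀8, A = 50.265 mm², x = 200 mm, Ī = 201.06 mm⁴.
By symmetry the centroid is at mid-width, x̄ = 125 mm.
Transfer each piece to the vertical centroidal axis using Ī + A·d² with d = x − 125:
  plate: d = 0 mm → contributes +26 041 667 mm⁴
  hole 1: d = -75 mm → contributes −282 944 mm⁴
  hole 2: d = -25 mm → contributes −31 617 mm⁴
  hole 3: d = 25 mm → contributes −31 617 mm⁴
  hole 4: d = 75 mm → contributes −282 944 mm⁴
Total I = 25 412 544 mm⁴.

I_yy ≈ 2.54 × 10⁷ mm⁴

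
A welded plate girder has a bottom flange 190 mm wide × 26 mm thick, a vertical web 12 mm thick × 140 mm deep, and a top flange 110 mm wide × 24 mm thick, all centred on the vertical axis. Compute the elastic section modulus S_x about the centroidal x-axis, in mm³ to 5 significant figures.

S_x ≈ 4.4288 × 10⁵ mm³

Treat the section as a set of non-overlapping primitives; coordinates are from the bounding-box lower-left.
Bottom plate: 190 × 26, A = 4 940 mm², y = 13 mm, Ī = 278286.7 mm⁴.
Web plate: 12 × 140, A = 1 680 mm², y = 96 mm, Ī = 2 744 000 mm⁴.
Top plate: 110 × 24, A = 2 640 mm², y = 178 mm, Ī = 126 720 mm⁴.
Centroid: ȳ = ΣA·y / ΣA = 75.09935 mm.
Transfer each piece to the centroidal x-axis using Ī + A·d² with d = y − 75.09935:
  bottom plate: d = -62.09935 mm → contributes +19 328 555 mm⁴
  web plate: d = 20.90065 mm → contributes +3 477 886 mm⁴
  top plate: d = 102.9006 mm → contributes +28 080 474 mm⁴
Total I = 50 886 915 mm⁴.
Extreme fibre distance c = 114.9006 mm; S = I/c = 442877.5 mm³.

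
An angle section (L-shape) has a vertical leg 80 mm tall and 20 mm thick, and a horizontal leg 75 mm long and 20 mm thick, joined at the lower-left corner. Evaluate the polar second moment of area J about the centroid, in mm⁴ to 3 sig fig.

J ≈ 2.72 × 10⁶ mm⁴

Treat the section as a set of non-overlapping primitives; coordinates are from the bounding-box lower-left.
Vertical leg: 20 × 80, A = 1 600 mm², y = 40 mm, Ī = 853 333 mm⁴.
Horizontal leg (remainder): 55 × 20, A = 1 100 mm², y = 10 mm, Ī = 36 667 mm⁴.
Centroid: ȳ = ΣA·y / ΣA = 27.778 mm.
Transfer each piece to the centroidal x-axis using Ī + A·d² with d = y − 27.778:
  vertical leg: d = 12.222 mm → contributes +1 092 346 mm⁴
  horizontal leg (remainder): d = -17.778 mm → contributes +384 321 mm⁴
Total I = 1 476 667 mm⁴.
For the y-axis: x̄ = 25.278 mm.
Repeating about the centroidal y-axis gives I_y = 1 247 292 mm⁴.
Polar second moment: J = I_x + I_y = 2 723 958 mm⁴.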